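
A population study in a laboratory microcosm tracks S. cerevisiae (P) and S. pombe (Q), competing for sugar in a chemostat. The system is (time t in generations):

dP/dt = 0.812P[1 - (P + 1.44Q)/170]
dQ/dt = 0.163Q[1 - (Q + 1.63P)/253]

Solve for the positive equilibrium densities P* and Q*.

P* ≈ 144, Q* ≈ 17.9

Setting both brackets to zero gives the nullclines P + 1.44Q = 170 and 1.63P + Q = 253.
Substituting Q = 253 - 1.63P into the first: P(1 - 1.44·1.63) = 170 - 1.44·253.
So P* = -194/-1.35 = 144, and then Q* = 253 - 1.63·144 = 17.9.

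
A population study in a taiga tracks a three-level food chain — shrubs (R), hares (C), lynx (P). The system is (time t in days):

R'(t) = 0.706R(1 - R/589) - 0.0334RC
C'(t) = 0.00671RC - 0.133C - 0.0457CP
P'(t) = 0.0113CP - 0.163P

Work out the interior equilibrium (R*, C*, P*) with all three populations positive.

R* ≈ 187, C* ≈ 14.4, P* ≈ 24.6

From dP/dt = 0: 0.0113C* = 0.163, so C* = 14.4.
From dR/dt = 0: 0.706(1 - R*/589) = 0.0334·14.4, giving R* = 589·(1 - 0.682) = 187.
From dC/dt = 0: 0.00671·187 - 0.133 = 0.0457P*, so P* = 1.12/0.0457 = 24.6.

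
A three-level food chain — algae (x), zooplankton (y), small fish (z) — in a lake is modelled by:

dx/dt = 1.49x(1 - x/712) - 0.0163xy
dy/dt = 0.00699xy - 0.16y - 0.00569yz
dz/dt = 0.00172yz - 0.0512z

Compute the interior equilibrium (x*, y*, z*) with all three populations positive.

From dz/dt = 0: 0.00172y* = 0.0512, so y* = 29.8.
From dx/dt = 0: 1.49(1 - x*/712) = 0.0163·29.8, giving x* = 712·(1 - 0.326) = 480.
From dy/dt = 0: 0.00699·480 - 0.16 = 0.00569z*, so z* = 3.2/0.00569 = 562.

x* ≈ 480, y* ≈ 29.8, z* ≈ 562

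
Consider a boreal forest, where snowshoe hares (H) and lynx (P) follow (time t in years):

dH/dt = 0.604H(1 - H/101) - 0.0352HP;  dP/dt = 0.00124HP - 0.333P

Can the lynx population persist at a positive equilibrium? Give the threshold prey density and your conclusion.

The predator equation gives dP/dt > 0 only when H > 0.333/0.00124 = 269.
Without the predator, H → K = 101. Since 101 < 269, the predator cannot invade.

Threshold H = 269; K < 269, so no, the predator goes extinct.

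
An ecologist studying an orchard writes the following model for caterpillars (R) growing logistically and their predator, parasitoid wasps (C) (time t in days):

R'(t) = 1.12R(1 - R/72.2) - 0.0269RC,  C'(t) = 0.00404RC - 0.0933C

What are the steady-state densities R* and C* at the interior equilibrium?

R* ≈ 23.1, C* ≈ 28.3

From dC/dt = 0 with C > 0: 0.00404R* = 0.0933, so R* = 23.1.
Substitute into dR/dt = 0: 1.12(1 - 23.1/72.2) = 0.0269C*.
The bracket is 0.68, giving C* = 0.762/0.0269 = 28.3.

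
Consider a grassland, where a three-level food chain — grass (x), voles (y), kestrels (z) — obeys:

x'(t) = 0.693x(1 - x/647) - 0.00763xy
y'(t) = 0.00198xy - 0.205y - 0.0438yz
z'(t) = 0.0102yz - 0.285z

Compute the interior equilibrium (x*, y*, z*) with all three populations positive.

x* ≈ 448, y* ≈ 27.9, z* ≈ 15.6

From dz/dt = 0: 0.0102y* = 0.285, so y* = 27.9.
From dx/dt = 0: 0.693(1 - x*/647) = 0.00763·27.9, giving x* = 647·(1 - 0.308) = 448.
From dy/dt = 0: 0.00198·448 - 0.205 = 0.0438z*, so z* = 0.682/0.0438 = 15.6.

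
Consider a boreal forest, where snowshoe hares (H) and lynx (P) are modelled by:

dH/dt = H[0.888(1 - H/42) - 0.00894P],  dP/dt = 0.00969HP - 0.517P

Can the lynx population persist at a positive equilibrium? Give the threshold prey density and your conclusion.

Threshold H = 53.4; K < 53.4, so no, the predator goes extinct.

The predator equation gives dP/dt > 0 only when H > 0.517/0.00969 = 53.4.
Without the predator, H → K = 42. Since 42 < 53.4, the predator cannot invade.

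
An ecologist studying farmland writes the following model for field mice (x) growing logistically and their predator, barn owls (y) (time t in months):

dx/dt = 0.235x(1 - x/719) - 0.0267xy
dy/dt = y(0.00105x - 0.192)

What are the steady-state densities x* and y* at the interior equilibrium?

From dy/dt = 0 with y > 0: 0.00105x* = 0.192, so x* = 183.
Substitute into dx/dt = 0: 0.235(1 - 183/719) = 0.0267y*.
The bracket is 0.746, giving y* = 0.175/0.0267 = 6.56.

x* ≈ 183, y* ≈ 6.56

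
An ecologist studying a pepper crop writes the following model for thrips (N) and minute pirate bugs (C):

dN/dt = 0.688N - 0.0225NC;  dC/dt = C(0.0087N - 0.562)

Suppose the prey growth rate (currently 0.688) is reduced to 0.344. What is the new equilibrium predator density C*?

C* ≈ 15.3

At the interior fixed point, setting dN/dt = 0 with N > 0 fixes C* = (prey growth rate)/(NC coefficient) — independent of the other coefficients.
With the change, C* = 0.344/0.0225 = 15.3; it falls from 30.6.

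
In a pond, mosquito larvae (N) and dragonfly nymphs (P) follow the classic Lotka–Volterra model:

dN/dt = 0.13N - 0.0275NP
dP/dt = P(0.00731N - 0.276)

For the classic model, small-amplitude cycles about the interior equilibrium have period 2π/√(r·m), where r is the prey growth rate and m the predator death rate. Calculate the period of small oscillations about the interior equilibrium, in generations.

Here r = 0.13 and m = 0.276, so r·m = 0.0359.
ω = √0.0359 = 0.189 per generation, hence T = 2π/ω ≈ 33.2 generations.

T ≈ 33.2 generations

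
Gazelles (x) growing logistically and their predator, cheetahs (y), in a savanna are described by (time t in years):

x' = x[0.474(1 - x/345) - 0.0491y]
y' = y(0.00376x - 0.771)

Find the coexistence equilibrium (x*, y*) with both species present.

x* ≈ 205, y* ≈ 3.92

From dy/dt = 0 with y > 0: 0.00376x* = 0.771, so x* = 205.
Substitute into dx/dt = 0: 0.474(1 - 205/345) = 0.0491y*.
The bracket is 0.406, giving y* = 0.192/0.0491 = 3.92.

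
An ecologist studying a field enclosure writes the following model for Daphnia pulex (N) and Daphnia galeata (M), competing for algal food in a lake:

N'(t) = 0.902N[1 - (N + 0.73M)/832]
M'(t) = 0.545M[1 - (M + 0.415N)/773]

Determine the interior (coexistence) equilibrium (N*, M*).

Setting both brackets to zero gives the nullclines N + 0.73M = 832 and 0.415N + M = 773.
Substituting M = 773 - 0.415N into the first: N(1 - 0.73·0.415) = 832 - 0.73·773.
So N* = 268/0.697 = 384, and then M* = 773 - 0.415·384 = 614.

N* ≈ 384, M* ≈ 614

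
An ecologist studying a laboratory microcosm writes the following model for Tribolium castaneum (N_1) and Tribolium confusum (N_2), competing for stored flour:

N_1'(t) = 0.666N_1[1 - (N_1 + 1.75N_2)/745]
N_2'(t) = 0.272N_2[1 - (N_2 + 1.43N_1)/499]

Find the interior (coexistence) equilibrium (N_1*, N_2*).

N_1* ≈ 85.4, N_2* ≈ 377

Setting both brackets to zero gives the nullclines N_1 + 1.75N_2 = 745 and 1.43N_1 + N_2 = 499.
Substituting N_2 = 499 - 1.43N_1 into the first: N_1(1 - 1.75·1.43) = 745 - 1.75·499.
So N_1* = -128/-1.5 = 85.4, and then N_2* = 499 - 1.43·85.4 = 377.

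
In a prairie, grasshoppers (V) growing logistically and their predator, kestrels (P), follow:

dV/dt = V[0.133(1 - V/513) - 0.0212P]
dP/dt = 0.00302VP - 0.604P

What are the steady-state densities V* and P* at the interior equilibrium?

From dP/dt = 0 with P > 0: 0.00302V* = 0.604, so V* = 200.
Substitute into dV/dt = 0: 0.133(1 - 200/513) = 0.0212P*.
The bracket is 0.61, giving P* = 0.0811/0.0212 = 3.83.

V* ≈ 200, P* ≈ 3.83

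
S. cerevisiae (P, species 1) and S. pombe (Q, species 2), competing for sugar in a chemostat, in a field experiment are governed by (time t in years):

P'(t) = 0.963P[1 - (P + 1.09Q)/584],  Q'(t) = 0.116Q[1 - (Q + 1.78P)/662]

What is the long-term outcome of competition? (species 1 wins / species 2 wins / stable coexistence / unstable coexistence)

unstable coexistence (outcome depends on initial conditions)

Compare the nullcline intercepts: K1/α12 = 584/1.09 = 536 < K2 = 662; K2/α21 = 662/1.78 = 372 < K1 = 584.
Since both are reversed, neither can invade when rare; the interior point is a saddle.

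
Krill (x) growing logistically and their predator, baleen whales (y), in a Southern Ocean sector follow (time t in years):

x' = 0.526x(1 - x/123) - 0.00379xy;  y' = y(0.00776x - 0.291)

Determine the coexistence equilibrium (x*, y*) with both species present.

From dy/dt = 0 with y > 0: 0.00776x* = 0.291, so x* = 37.5.
Substitute into dx/dt = 0: 0.526(1 - 37.5/123) = 0.00379y*.
The bracket is 0.695, giving y* = 0.366/0.00379 = 96.5.

x* ≈ 37.5, y* ≈ 96.5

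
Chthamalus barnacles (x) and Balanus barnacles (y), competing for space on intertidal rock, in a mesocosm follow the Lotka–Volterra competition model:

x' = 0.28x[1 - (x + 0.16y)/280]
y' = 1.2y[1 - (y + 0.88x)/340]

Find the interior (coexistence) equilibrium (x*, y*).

x* ≈ 263, y* ≈ 109

Setting both brackets to zero gives the nullclines x + 0.16y = 280 and 0.88x + y = 340.
Substituting y = 340 - 0.88x into the first: x(1 - 0.16·0.88) = 280 - 0.16·340.
So x* = 226/0.859 = 263, and then y* = 340 - 0.88·263 = 109.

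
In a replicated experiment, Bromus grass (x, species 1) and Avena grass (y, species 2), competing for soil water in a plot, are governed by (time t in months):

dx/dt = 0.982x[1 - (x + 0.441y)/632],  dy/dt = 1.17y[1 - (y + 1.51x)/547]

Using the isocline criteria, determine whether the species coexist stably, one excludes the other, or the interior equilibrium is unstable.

Compare the nullcline intercepts: K1/α12 = 632/0.441 = 1430 > K2 = 547; K2/α21 = 547/1.51 = 362 < K1 = 632.
Since the inequalities point opposite ways, species 1 can invade but species 2 cannot.

species 1 excludes species 2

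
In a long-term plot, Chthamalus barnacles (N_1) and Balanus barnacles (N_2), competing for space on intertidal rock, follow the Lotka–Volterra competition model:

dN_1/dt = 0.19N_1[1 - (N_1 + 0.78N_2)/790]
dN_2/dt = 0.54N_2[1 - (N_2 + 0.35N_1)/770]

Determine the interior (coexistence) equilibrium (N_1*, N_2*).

Setting both brackets to zero gives the nullclines N_1 + 0.78N_2 = 790 and 0.35N_1 + N_2 = 770.
Substituting N_2 = 770 - 0.35N_1 into the first: N_1(1 - 0.78·0.35) = 790 - 0.78·770.
So N_1* = 189/0.727 = 261, and then N_2* = 770 - 0.35·261 = 679.

N_1* ≈ 261, N_2* ≈ 679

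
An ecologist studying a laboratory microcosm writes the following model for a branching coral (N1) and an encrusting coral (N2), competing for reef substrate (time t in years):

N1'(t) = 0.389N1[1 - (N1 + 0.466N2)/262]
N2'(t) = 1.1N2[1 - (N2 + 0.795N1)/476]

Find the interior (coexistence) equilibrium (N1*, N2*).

Setting both brackets to zero gives the nullclines N1 + 0.466N2 = 262 and 0.795N1 + N2 = 476.
Substituting N2 = 476 - 0.795N1 into the first: N1(1 - 0.466·0.795) = 262 - 0.466·476.
So N1* = 40.2/0.63 = 63.8, and then N2* = 476 - 0.795·63.8 = 425.

N1* ≈ 63.8, N2* ≈ 425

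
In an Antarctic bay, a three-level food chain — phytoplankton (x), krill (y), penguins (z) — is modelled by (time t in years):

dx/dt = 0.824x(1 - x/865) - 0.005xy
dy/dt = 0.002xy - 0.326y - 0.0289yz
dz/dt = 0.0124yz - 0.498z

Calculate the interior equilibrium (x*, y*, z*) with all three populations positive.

x* ≈ 654, y* ≈ 40.2, z* ≈ 34

From dz/dt = 0: 0.0124y* = 0.498, so y* = 40.2.
From dx/dt = 0: 0.824(1 - x*/865) = 0.005·40.2, giving x* = 865·(1 - 0.244) = 654.
From dy/dt = 0: 0.002·654 - 0.326 = 0.0289z*, so z* = 0.982/0.0289 = 34.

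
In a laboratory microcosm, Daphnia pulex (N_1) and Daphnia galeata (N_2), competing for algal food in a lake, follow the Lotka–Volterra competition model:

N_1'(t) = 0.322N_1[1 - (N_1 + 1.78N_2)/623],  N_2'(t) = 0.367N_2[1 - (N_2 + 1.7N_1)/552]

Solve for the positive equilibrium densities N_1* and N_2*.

N_1* ≈ 177, N_2* ≈ 250

Setting both brackets to zero gives the nullclines N_1 + 1.78N_2 = 623 and 1.7N_1 + N_2 = 552.
Substituting N_2 = 552 - 1.7N_1 into the first: N_1(1 - 1.78·1.7) = 623 - 1.78·552.
So N_1* = -360/-2.03 = 177, and then N_2* = 552 - 1.7·177 = 250.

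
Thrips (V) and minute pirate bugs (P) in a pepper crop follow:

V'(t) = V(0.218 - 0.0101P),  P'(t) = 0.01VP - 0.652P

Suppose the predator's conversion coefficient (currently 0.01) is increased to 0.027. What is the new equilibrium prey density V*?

V* ≈ 24.1

At the interior fixed point, setting dP/dt = 0 with P > 0 fixes V* = (predator death rate)/(VP coefficient) — independent of the other coefficients.
With the change, V* = 0.652/0.027 = 24.1; it falls from 65.2.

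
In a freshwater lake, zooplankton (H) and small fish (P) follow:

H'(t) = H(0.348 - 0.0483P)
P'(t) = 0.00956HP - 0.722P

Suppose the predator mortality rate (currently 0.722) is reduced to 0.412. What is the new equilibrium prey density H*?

H* ≈ 43.1

At the interior fixed point, setting dP/dt = 0 with P > 0 fixes H* = (predator death rate)/(HP coefficient) — independent of the other coefficients.
With the change, H* = 0.412/0.00956 = 43.1; it falls from 75.5.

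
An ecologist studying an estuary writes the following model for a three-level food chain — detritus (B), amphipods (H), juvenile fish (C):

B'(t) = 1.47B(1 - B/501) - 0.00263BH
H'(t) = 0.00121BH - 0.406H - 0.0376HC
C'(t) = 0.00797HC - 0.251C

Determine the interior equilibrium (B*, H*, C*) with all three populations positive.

B* ≈ 473, H* ≈ 31.5, C* ≈ 4.42

From dC/dt = 0: 0.00797H* = 0.251, so H* = 31.5.
From dB/dt = 0: 1.47(1 - B*/501) = 0.00263·31.5, giving B* = 501·(1 - 0.0563) = 473.
From dH/dt = 0: 0.00121·473 - 0.406 = 0.0376C*, so C* = 0.166/0.0376 = 4.42.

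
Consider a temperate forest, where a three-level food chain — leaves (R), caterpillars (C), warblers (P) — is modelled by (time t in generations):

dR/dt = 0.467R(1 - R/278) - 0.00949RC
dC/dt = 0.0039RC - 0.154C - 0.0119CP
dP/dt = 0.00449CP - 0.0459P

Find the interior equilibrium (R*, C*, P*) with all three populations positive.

From dP/dt = 0: 0.00449C* = 0.0459, so C* = 10.2.
From dR/dt = 0: 0.467(1 - R*/278) = 0.00949·10.2, giving R* = 278·(1 - 0.208) = 220.
From dC/dt = 0: 0.0039·220 - 0.154 = 0.0119P*, so P* = 0.705/0.0119 = 59.2.

R* ≈ 220, C* ≈ 10.2, P* ≈ 59.2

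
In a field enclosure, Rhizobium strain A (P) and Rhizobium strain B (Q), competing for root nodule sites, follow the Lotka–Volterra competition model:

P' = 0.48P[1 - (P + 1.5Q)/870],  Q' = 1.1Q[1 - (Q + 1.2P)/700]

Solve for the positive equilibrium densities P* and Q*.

P* ≈ 225, Q* ≈ 430

Setting both brackets to zero gives the nullclines P + 1.5Q = 870 and 1.2P + Q = 700.
Substituting Q = 700 - 1.2P into the first: P(1 - 1.5·1.2) = 870 - 1.5·700.
So P* = -180/-0.8 = 225, and then Q* = 700 - 1.2·225 = 430.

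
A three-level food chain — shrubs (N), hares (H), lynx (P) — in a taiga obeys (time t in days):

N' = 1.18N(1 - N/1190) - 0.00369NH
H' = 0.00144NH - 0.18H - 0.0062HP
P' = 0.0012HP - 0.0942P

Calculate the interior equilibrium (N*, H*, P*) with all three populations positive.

From dP/dt = 0: 0.0012H* = 0.0942, so H* = 78.5.
From dN/dt = 0: 1.18(1 - N*/1190) = 0.00369·78.5, giving N* = 1190·(1 - 0.245) = 898.
From dH/dt = 0: 0.00144·898 - 0.18 = 0.0062P*, so P* = 1.11/0.0062 = 180.

N* ≈ 898, H* ≈ 78.5, P* ≈ 180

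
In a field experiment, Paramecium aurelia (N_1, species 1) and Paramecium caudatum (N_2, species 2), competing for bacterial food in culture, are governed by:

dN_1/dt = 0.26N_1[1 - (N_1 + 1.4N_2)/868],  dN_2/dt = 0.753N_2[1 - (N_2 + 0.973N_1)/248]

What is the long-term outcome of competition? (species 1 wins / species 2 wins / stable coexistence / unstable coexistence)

species 1 excludes species 2

Compare the nullcline intercepts: K1/α12 = 868/1.4 = 620 > K2 = 248; K2/α21 = 248/0.973 = 255 < K1 = 868.
Since the inequalities point opposite ways, species 1 can invade but species 2 cannot.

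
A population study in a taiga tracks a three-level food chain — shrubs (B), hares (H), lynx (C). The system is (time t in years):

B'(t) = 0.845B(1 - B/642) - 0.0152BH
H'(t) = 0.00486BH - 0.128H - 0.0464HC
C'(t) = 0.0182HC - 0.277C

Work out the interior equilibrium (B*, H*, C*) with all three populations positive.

From dC/dt = 0: 0.0182H* = 0.277, so H* = 15.2.
From dB/dt = 0: 0.845(1 - B*/642) = 0.0152·15.2, giving B* = 642·(1 - 0.274) = 466.
From dH/dt = 0: 0.00486·466 - 0.128 = 0.0464C*, so C* = 2.14/0.0464 = 46.1.

B* ≈ 466, H* ≈ 15.2, C* ≈ 46.1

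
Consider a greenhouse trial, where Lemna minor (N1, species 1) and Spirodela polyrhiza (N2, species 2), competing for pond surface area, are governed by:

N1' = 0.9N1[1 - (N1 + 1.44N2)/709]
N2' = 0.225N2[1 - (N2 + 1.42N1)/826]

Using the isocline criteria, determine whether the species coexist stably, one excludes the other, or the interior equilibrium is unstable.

Compare the nullcline intercepts: K1/α12 = 709/1.44 = 492 < K2 = 826; K2/α21 = 826/1.42 = 582 < K1 = 709.
Since both are reversed, neither can invade when rare; the interior point is a saddle.

unstable coexistence (outcome depends on initial conditions)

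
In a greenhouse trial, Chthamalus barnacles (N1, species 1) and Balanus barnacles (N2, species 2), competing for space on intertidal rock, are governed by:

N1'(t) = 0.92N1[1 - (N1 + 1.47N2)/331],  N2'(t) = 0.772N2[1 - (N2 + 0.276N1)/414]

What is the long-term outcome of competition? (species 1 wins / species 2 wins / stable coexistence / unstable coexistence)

species 2 excludes species 1

Compare the nullcline intercepts: K1/α12 = 331/1.47 = 225 < K2 = 414; K2/α21 = 414/0.276 = 1500 > K1 = 331.
Since the inequalities point opposite ways, species 2 can invade but species 1 cannot.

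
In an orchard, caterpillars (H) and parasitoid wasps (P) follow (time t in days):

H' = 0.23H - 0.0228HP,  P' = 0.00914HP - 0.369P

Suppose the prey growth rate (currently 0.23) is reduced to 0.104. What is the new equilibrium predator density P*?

P* ≈ 4.56

At the interior fixed point, setting dH/dt = 0 with H > 0 fixes P* = (prey growth rate)/(HP coefficient) — independent of the other coefficients.
With the change, P* = 0.104/0.0228 = 4.56; it falls from 10.1.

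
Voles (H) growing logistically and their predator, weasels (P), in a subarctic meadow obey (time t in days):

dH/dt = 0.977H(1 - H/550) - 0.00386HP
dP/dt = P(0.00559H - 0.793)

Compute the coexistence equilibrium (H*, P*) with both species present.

H* ≈ 142, P* ≈ 188

From dP/dt = 0 with P > 0: 0.00559H* = 0.793, so H* = 142.
Substitute into dH/dt = 0: 0.977(1 - 142/550) = 0.00386P*.
The bracket is 0.742, giving P* = 0.725/0.00386 = 188.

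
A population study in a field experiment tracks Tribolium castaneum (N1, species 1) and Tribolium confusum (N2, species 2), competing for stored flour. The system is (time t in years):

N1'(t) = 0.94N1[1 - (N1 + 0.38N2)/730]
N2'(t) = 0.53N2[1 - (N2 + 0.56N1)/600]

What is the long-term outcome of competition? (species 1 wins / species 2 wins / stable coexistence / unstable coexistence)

Compare the nullcline intercepts: K1/α12 = 730/0.38 = 1920 > K2 = 600; K2/α21 = 600/0.56 = 1070 > K1 = 730.
Since both inequalities hold, each species can invade when rare, so the interior equilibrium is stable.

stable coexistence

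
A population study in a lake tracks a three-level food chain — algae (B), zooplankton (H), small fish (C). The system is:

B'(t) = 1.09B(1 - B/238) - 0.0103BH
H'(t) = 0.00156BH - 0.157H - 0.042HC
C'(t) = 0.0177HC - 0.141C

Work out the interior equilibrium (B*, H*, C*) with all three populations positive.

B* ≈ 220, H* ≈ 7.97, C* ≈ 4.44

From dC/dt = 0: 0.0177H* = 0.141, so H* = 7.97.
From dB/dt = 0: 1.09(1 - B*/238) = 0.0103·7.97, giving B* = 238·(1 - 0.0753) = 220.
From dH/dt = 0: 0.00156·220 - 0.157 = 0.042C*, so C* = 0.186/0.042 = 4.44.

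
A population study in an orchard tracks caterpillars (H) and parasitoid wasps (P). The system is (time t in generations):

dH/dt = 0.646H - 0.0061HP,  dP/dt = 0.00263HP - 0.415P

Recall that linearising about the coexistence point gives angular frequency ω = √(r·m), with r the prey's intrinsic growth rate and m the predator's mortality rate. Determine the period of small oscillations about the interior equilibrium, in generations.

T ≈ 12.1 generations

Here r = 0.646 and m = 0.415, so r·m = 0.268.
ω = √0.268 = 0.518 per generation, hence T = 2π/ω ≈ 12.1 generations.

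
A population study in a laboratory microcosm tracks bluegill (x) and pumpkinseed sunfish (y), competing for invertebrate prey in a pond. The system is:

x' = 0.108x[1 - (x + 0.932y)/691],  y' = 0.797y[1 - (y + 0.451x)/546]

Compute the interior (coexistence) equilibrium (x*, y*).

Setting both brackets to zero gives the nullclines x + 0.932y = 691 and 0.451x + y = 546.
Substituting y = 546 - 0.451x into the first: x(1 - 0.932·0.451) = 691 - 0.932·546.
So x* = 182/0.58 = 314, and then y* = 546 - 0.451·314 = 404.

x* ≈ 314, y* ≈ 404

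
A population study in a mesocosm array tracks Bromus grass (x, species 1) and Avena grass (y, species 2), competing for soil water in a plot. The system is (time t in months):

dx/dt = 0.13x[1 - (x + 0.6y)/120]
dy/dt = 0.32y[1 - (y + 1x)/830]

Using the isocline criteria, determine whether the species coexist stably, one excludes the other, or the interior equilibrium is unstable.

Compare the nullcline intercepts: K1/α12 = 120/0.6 = 200 < K2 = 830; K2/α21 = 830/1 = 830 > K1 = 120.
Since the inequalities point opposite ways, species 2 can invade but species 1 cannot.

species 2 excludes species 1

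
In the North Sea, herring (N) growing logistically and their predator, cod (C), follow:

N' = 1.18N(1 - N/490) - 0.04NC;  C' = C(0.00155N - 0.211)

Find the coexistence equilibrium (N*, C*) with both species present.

N* ≈ 136, C* ≈ 21.3

From dC/dt = 0 with C > 0: 0.00155N* = 0.211, so N* = 136.
Substitute into dN/dt = 0: 1.18(1 - 136/490) = 0.04C*.
The bracket is 0.722, giving C* = 0.852/0.04 = 21.3.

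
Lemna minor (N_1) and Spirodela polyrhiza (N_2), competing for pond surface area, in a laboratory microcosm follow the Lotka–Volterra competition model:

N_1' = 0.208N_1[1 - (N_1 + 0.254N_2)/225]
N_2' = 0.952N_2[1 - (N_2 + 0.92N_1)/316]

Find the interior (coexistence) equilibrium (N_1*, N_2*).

N_1* ≈ 189, N_2* ≈ 142

Setting both brackets to zero gives the nullclines N_1 + 0.254N_2 = 225 and 0.92N_1 + N_2 = 316.
Substituting N_2 = 316 - 0.92N_1 into the first: N_1(1 - 0.254·0.92) = 225 - 0.254·316.
So N_1* = 145/0.766 = 189, and then N_2* = 316 - 0.92·189 = 142.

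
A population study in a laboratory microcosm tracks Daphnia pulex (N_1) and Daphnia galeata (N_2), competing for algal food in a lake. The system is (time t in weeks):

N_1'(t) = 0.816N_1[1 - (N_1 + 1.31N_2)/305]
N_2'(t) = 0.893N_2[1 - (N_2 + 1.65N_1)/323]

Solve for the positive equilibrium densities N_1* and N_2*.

N_1* ≈ 102, N_2* ≈ 155

Setting both brackets to zero gives the nullclines N_1 + 1.31N_2 = 305 and 1.65N_1 + N_2 = 323.
Substituting N_2 = 323 - 1.65N_1 into the first: N_1(1 - 1.31·1.65) = 305 - 1.31·323.
So N_1* = -118/-1.16 = 102, and then N_2* = 323 - 1.65·102 = 155.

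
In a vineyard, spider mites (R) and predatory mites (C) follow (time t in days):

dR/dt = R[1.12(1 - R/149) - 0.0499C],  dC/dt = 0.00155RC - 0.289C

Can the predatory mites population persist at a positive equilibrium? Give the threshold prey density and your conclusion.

Threshold R = 186; K < 186, so no, the predator goes extinct.

The predator equation gives dC/dt > 0 only when R > 0.289/0.00155 = 186.
Without the predator, R → K = 149. Since 149 < 186, the predator cannot invade.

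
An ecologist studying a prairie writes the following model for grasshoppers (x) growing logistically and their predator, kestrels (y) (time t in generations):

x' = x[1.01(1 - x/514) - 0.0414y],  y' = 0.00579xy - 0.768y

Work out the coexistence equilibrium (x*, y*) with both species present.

x* ≈ 133, y* ≈ 18.1

From dy/dt = 0 with y > 0: 0.00579x* = 0.768, so x* = 133.
Substitute into dx/dt = 0: 1.01(1 - 133/514) = 0.0414y*.
The bracket is 0.742, giving y* = 0.749/0.0414 = 18.1.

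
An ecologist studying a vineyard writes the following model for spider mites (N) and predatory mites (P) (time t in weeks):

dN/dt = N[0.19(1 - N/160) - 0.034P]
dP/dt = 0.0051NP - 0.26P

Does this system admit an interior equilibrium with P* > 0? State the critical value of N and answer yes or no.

The predator equation gives dP/dt > 0 only when N > 0.26/0.0051 = 51.
Without the predator, N → K = 160. Since 160 > 51, the predator can invade and persist.

Threshold N = 51; K > 51, so yes, the predator persists.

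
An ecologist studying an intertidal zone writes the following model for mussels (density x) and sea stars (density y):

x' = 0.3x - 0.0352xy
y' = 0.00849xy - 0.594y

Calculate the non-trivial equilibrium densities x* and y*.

Set dy/dt = 0 with y > 0: 0.00849x - 0.594 = 0, so x* = 0.594/0.00849 = 70.
Set dx/dt = 0 with x > 0: 0.3 - 0.0352y = 0, so y* = 0.3/0.0352 = 8.52.

x* ≈ 70, y* ≈ 8.52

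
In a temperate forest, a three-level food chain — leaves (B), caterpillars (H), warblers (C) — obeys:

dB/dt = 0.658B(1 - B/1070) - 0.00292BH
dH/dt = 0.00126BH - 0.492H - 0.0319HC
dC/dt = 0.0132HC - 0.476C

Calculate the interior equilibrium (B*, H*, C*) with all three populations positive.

B* ≈ 899, H* ≈ 36.1, C* ≈ 20.1

From dC/dt = 0: 0.0132H* = 0.476, so H* = 36.1.
From dB/dt = 0: 0.658(1 - B*/1070) = 0.00292·36.1, giving B* = 1070·(1 - 0.16) = 899.
From dH/dt = 0: 0.00126·899 - 0.492 = 0.0319C*, so C* = 0.64/0.0319 = 20.1.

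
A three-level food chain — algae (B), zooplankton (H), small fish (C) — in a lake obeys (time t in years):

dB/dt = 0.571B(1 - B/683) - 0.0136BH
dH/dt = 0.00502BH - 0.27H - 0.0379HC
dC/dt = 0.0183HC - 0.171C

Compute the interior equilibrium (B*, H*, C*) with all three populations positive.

B* ≈ 531, H* ≈ 9.34, C* ≈ 63.2

From dC/dt = 0: 0.0183H* = 0.171, so H* = 9.34.
From dB/dt = 0: 0.571(1 - B*/683) = 0.0136·9.34, giving B* = 683·(1 - 0.223) = 531.
From dH/dt = 0: 0.00502·531 - 0.27 = 0.0379C*, so C* = 2.4/0.0379 = 63.2.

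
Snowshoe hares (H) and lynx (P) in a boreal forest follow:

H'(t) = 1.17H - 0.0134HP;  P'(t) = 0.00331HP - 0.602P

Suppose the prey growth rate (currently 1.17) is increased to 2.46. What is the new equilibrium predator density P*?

At the interior fixed point, setting dH/dt = 0 with H > 0 fixes P* = (prey growth rate)/(HP coefficient) — independent of the other coefficients.
With the change, P* = 2.46/0.0134 = 184; it rises from 87.3.

P* ≈ 184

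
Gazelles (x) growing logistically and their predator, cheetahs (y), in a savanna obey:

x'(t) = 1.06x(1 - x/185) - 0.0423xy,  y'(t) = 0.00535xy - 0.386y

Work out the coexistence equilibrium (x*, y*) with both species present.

x* ≈ 72.1, y* ≈ 15.3

From dy/dt = 0 with y > 0: 0.00535x* = 0.386, so x* = 72.1.
Substitute into dx/dt = 0: 1.06(1 - 72.1/185) = 0.0423y*.
The bracket is 0.61, giving y* = 0.647/0.0423 = 15.3.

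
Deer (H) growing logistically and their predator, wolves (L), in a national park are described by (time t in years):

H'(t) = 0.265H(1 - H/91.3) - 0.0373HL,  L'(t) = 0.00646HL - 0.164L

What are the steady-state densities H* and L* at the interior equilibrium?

From dL/dt = 0 with L > 0: 0.00646H* = 0.164, so H* = 25.4.
Substitute into dH/dt = 0: 0.265(1 - 25.4/91.3) = 0.0373L*.
The bracket is 0.722, giving L* = 0.191/0.0373 = 5.13.

H* ≈ 25.4, L* ≈ 5.13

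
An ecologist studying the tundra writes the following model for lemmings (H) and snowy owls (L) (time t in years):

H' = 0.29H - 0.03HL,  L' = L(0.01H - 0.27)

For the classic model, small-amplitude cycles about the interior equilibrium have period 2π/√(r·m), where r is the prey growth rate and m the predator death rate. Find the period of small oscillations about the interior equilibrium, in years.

Here r = 0.29 and m = 0.27, so r·m = 0.0783.
ω = √0.0783 = 0.28 per year, hence T = 2π/ω ≈ 22.5 years.

T ≈ 22.5 years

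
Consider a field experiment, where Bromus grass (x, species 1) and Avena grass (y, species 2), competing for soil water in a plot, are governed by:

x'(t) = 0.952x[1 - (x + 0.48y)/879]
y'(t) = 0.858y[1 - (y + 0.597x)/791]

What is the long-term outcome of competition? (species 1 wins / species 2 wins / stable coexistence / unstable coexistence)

Compare the nullcline intercepts: K1/α12 = 879/0.48 = 1830 > K2 = 791; K2/α21 = 791/0.597 = 1320 > K1 = 879.
Since both inequalities hold, each species can invade when rare, so the interior equilibrium is stable.

stable coexistence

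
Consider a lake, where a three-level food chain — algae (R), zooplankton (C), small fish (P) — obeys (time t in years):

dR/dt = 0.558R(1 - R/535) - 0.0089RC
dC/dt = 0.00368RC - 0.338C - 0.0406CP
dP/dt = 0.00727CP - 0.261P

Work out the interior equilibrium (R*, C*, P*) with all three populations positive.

From dP/dt = 0: 0.00727C* = 0.261, so C* = 35.9.
From dR/dt = 0: 0.558(1 - R*/535) = 0.0089·35.9, giving R* = 535·(1 - 0.573) = 229.
From dC/dt = 0: 0.00368·229 - 0.338 = 0.0406P*, so P* = 0.503/0.0406 = 12.4.

R* ≈ 229, C* ≈ 35.9, P* ≈ 12.4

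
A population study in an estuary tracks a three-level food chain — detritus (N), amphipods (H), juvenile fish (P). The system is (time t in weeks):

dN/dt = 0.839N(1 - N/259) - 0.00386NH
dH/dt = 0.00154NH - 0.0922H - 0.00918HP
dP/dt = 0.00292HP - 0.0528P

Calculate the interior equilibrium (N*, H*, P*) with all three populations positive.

From dP/dt = 0: 0.00292H* = 0.0528, so H* = 18.1.
From dN/dt = 0: 0.839(1 - N*/259) = 0.00386·18.1, giving N* = 259·(1 - 0.0832) = 237.
From dH/dt = 0: 0.00154·237 - 0.0922 = 0.00918P*, so P* = 0.273/0.00918 = 29.8.

N* ≈ 237, H* ≈ 18.1, P* ≈ 29.8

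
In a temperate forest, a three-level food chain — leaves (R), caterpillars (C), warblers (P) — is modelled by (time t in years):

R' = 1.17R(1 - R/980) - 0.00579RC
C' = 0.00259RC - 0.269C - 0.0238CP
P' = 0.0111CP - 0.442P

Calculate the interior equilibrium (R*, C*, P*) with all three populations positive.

From dP/dt = 0: 0.0111C* = 0.442, so C* = 39.8.
From dR/dt = 0: 1.17(1 - R*/980) = 0.00579·39.8, giving R* = 980·(1 - 0.197) = 787.
From dC/dt = 0: 0.00259·787 - 0.269 = 0.0238P*, so P* = 1.77/0.0238 = 74.3.

R* ≈ 787, C* ≈ 39.8, P* ≈ 74.3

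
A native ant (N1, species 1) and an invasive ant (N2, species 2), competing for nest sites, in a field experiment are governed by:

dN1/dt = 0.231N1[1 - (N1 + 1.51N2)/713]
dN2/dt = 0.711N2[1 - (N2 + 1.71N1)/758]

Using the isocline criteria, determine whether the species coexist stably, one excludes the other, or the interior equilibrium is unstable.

Compare the nullcline intercepts: K1/α12 = 713/1.51 = 472 < K2 = 758; K2/α21 = 758/1.71 = 443 < K1 = 713.
Since both are reversed, neither can invade when rare; the interior point is a saddle.

unstable coexistence (outcome depends on initial conditions)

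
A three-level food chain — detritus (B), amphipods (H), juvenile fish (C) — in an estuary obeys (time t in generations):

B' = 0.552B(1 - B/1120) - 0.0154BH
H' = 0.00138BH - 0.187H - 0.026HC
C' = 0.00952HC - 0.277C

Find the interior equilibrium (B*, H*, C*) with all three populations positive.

From dC/dt = 0: 0.00952H* = 0.277, so H* = 29.1.
From dB/dt = 0: 0.552(1 - B*/1120) = 0.0154·29.1, giving B* = 1120·(1 - 0.812) = 211.
From dH/dt = 0: 0.00138·211 - 0.187 = 0.026C*, so C* = 0.104/0.026 = 4.

B* ≈ 211, H* ≈ 29.1, C* ≈ 4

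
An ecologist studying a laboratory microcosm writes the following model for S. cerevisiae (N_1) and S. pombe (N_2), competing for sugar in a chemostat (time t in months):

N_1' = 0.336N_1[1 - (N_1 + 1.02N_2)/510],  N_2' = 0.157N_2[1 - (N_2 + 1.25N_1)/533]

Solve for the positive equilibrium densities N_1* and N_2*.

Setting both brackets to zero gives the nullclines N_1 + 1.02N_2 = 510 and 1.25N_1 + N_2 = 533.
Substituting N_2 = 533 - 1.25N_1 into the first: N_1(1 - 1.02·1.25) = 510 - 1.02·533.
So N_1* = -33.7/-0.275 = 122, and then N_2* = 533 - 1.25·122 = 380.

N_1* ≈ 122, N_2* ≈ 380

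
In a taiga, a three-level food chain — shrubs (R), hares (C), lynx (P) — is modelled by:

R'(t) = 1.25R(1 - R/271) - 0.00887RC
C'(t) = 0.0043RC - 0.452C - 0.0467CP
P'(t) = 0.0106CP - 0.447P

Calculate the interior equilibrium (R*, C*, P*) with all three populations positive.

R* ≈ 190, C* ≈ 42.2, P* ≈ 7.81

From dP/dt = 0: 0.0106C* = 0.447, so C* = 42.2.
From dR/dt = 0: 1.25(1 - R*/271) = 0.00887·42.2, giving R* = 271·(1 - 0.299) = 190.
From dC/dt = 0: 0.0043·190 - 0.452 = 0.0467P*, so P* = 0.365/0.0467 = 7.81.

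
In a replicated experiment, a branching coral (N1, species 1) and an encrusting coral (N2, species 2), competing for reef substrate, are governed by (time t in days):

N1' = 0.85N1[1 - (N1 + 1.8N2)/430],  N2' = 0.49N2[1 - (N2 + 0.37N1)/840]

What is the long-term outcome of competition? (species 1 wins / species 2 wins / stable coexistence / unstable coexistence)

Compare the nullcline intercepts: K1/α12 = 430/1.8 = 239 < K2 = 840; K2/α21 = 840/0.37 = 2270 > K1 = 430.
Since the inequalities point opposite ways, species 2 can invade but species 1 cannot.

species 2 excludes species 1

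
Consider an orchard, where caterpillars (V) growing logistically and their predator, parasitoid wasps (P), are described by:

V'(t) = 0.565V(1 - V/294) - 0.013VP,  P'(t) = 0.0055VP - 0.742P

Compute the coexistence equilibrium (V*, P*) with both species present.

From dP/dt = 0 with P > 0: 0.0055V* = 0.742, so V* = 135.
Substitute into dV/dt = 0: 0.565(1 - 135/294) = 0.013P*.
The bracket is 0.541, giving P* = 0.306/0.013 = 23.5.

V* ≈ 135, P* ≈ 23.5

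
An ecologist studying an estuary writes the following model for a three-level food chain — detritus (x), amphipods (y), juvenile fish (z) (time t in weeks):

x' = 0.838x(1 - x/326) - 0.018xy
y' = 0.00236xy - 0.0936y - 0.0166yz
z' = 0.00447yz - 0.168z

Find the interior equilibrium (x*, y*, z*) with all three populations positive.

From dz/dt = 0: 0.00447y* = 0.168, so y* = 37.6.
From dx/dt = 0: 0.838(1 - x*/326) = 0.018·37.6, giving x* = 326·(1 - 0.807) = 62.8.
From dy/dt = 0: 0.00236·62.8 - 0.0936 = 0.0166z*, so z* = 0.0547/0.0166 = 3.29.

x* ≈ 62.8, y* ≈ 37.6, z* ≈ 3.29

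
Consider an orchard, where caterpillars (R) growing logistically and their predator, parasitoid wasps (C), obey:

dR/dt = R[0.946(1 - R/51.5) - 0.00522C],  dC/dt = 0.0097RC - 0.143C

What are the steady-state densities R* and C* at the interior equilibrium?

R* ≈ 14.7, C* ≈ 129

From dC/dt = 0 with C > 0: 0.0097R* = 0.143, so R* = 14.7.
Substitute into dR/dt = 0: 0.946(1 - 14.7/51.5) = 0.00522C*.
The bracket is 0.714, giving C* = 0.675/0.00522 = 129.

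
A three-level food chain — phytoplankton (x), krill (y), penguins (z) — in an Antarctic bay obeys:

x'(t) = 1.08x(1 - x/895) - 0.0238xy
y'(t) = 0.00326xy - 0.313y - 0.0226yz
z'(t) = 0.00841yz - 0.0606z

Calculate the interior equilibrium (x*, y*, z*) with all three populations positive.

From dz/dt = 0: 0.00841y* = 0.0606, so y* = 7.21.
From dx/dt = 0: 1.08(1 - x*/895) = 0.0238·7.21, giving x* = 895·(1 - 0.159) = 753.
From dy/dt = 0: 0.00326·753 - 0.313 = 0.0226z*, so z* = 2.14/0.0226 = 94.8.

x* ≈ 753, y* ≈ 7.21, z* ≈ 94.8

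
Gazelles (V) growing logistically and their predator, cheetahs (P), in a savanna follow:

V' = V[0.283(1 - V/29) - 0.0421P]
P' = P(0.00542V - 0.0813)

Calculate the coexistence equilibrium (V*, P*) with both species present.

V* ≈ 15, P* ≈ 3.25

From dP/dt = 0 with P > 0: 0.00542V* = 0.0813, so V* = 15.
Substitute into dV/dt = 0: 0.283(1 - 15/29) = 0.0421P*.
The bracket is 0.483, giving P* = 0.137/0.0421 = 3.25.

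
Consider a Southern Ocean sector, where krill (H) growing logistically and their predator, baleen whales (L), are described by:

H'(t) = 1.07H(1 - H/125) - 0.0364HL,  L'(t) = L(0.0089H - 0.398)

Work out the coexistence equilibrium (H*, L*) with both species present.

H* ≈ 44.7, L* ≈ 18.9

From dL/dt = 0 with L > 0: 0.0089H* = 0.398, so H* = 44.7.
Substitute into dH/dt = 0: 1.07(1 - 44.7/125) = 0.0364L*.
The bracket is 0.642, giving L* = 0.687/0.0364 = 18.9.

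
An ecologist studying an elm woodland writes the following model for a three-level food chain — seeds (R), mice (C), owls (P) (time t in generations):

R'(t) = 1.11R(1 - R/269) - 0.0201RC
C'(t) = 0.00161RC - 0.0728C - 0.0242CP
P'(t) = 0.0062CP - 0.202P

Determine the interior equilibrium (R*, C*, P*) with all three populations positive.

R* ≈ 110, C* ≈ 32.6, P* ≈ 4.33

From dP/dt = 0: 0.0062C* = 0.202, so C* = 32.6.
From dR/dt = 0: 1.11(1 - R*/269) = 0.0201·32.6, giving R* = 269·(1 - 0.59) = 110.
From dC/dt = 0: 0.00161·110 - 0.0728 = 0.0242P*, so P* = 0.105/0.0242 = 4.33.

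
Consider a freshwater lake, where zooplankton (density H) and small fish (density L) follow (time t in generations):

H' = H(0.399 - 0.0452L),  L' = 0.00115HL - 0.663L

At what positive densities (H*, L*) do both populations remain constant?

Set dL/dt = 0 with L > 0: 0.00115H - 0.663 = 0, so H* = 0.663/0.00115 = 577.
Set dH/dt = 0 with H > 0: 0.399 - 0.0452L = 0, so L* = 0.399/0.0452 = 8.83.

H* ≈ 577, L* ≈ 8.83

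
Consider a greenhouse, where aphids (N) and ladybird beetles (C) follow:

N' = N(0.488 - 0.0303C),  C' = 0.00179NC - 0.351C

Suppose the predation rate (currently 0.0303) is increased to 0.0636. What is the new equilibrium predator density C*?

C* ≈ 7.67

At the interior fixed point, setting dN/dt = 0 with N > 0 fixes C* = (prey growth rate)/(NC coefficient) — independent of the other coefficients.
With the change, C* = 0.488/0.0636 = 7.67; it falls from 16.1.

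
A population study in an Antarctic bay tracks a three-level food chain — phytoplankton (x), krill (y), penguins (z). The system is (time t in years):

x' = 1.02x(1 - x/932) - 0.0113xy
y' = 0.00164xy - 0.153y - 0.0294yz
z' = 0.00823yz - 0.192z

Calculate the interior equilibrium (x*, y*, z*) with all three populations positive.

x* ≈ 691, y* ≈ 23.3, z* ≈ 33.3

From dz/dt = 0: 0.00823y* = 0.192, so y* = 23.3.
From dx/dt = 0: 1.02(1 - x*/932) = 0.0113·23.3, giving x* = 932·(1 - 0.258) = 691.
From dy/dt = 0: 0.00164·691 - 0.153 = 0.0294z*, so z* = 0.98/0.0294 = 33.3.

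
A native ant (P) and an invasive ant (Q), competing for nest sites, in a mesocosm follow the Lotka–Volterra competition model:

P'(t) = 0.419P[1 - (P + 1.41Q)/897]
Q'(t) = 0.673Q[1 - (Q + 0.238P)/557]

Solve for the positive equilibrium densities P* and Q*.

P* ≈ 168, Q* ≈ 517

Setting both brackets to zero gives the nullclines P + 1.41Q = 897 and 0.238P + Q = 557.
Substituting Q = 557 - 0.238P into the first: P(1 - 1.41·0.238) = 897 - 1.41·557.
So P* = 112/0.664 = 168, and then Q* = 557 - 0.238·168 = 517.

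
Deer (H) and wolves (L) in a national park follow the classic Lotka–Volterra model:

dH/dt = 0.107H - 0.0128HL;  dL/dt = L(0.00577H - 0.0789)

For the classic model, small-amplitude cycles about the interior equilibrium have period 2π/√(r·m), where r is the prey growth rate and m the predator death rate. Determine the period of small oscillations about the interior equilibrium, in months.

Here r = 0.107 and m = 0.0789, so r·m = 0.00844.
ω = √0.00844 = 0.0919 per month, hence T = 2π/ω ≈ 68.4 months.

T ≈ 68.4 months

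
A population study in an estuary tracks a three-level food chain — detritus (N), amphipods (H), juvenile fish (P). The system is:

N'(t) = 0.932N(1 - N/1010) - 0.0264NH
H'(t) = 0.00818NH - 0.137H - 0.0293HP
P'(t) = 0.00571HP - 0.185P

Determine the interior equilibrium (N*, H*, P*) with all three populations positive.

From dP/dt = 0: 0.00571H* = 0.185, so H* = 32.4.
From dN/dt = 0: 0.932(1 - N*/1010) = 0.0264·32.4, giving N* = 1010·(1 - 0.918) = 83.1.
From dH/dt = 0: 0.00818·83.1 - 0.137 = 0.0293P*, so P* = 0.543/0.0293 = 18.5.

N* ≈ 83.1, H* ≈ 32.4, P* ≈ 18.5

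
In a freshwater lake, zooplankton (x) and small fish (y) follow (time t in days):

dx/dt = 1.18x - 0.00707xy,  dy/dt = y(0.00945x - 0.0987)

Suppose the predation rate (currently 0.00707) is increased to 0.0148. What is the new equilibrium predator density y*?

y* ≈ 79.7

At the interior fixed point, setting dx/dt = 0 with x > 0 fixes y* = (prey growth rate)/(xy coefficient) — independent of the other coefficients.
With the change, y* = 1.18/0.0148 = 79.7; it falls from 167.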